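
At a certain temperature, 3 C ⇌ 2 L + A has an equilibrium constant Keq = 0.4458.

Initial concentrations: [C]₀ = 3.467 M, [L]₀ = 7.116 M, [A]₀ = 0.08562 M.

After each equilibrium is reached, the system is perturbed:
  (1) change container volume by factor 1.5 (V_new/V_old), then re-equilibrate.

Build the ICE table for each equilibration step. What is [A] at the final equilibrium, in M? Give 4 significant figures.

[A]_eq = 0.1522 M

Q₀ = 0.104 vs Keq = 0.4458 ⇒ Q<K, forward
Step 1:
                  C         L         A
  Initial     3.467     7.116   0.08562
  Change    -0.4282    0.2855    0.1427
  Equil       3.039     7.401    0.2284
  solve Keq expr → x = 0.1427; check Q = 0.4458
Then change container volume by factor 1.5 (V_new/V_old).
Step 2:
                  C         L         A
  Initial     2.026     4.934    0.1522
  Change          0         0         0
  Equil       2.026     4.934    0.1522
  solve Keq expr → x = 0; check Q = 0.4458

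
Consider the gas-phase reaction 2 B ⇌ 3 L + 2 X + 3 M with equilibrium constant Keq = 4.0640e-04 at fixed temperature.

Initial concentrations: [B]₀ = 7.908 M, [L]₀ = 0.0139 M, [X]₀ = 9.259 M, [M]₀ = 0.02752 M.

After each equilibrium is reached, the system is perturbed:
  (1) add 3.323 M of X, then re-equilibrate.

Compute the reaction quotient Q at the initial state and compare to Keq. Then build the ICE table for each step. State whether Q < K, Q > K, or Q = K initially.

Q₀ = 7.6733e-11; Q < K (proceeds forward)

Q₀ = 7.6733e-11 vs Keq = 4.0640e-04 ⇒ Q<K, forward
Step 1:
                    B           L           X           M
  I             7.908      0.0139       9.259     0.02752
  C           -0.1563      0.2345      0.1563      0.2345
  E             7.752      0.2484       9.415       0.262
  solve Keq expr → x = 0.07815; check Q = 4.0640e-04
Then add 3.323 M of X.
Step 2:
                    B           L           X           M
  I             7.752      0.2484       12.74       0.262
  C           0.01612    -0.02418    -0.01612    -0.02418
  E             7.768      0.2242       12.72      0.2378
  solve Keq expr → x = -0.008061; check Q = 4.0640e-04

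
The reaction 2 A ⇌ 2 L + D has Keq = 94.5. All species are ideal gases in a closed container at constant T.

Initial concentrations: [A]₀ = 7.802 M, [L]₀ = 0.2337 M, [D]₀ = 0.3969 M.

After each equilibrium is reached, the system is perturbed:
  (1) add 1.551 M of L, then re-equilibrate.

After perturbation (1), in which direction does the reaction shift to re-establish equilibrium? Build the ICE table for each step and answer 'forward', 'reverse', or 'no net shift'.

Q₀ = 3.5611e-04 vs Keq = 94.5 ⇒ Q<K, forward
Step 1:
                  A         L         D
  I           7.802    0.2337    0.3969
  C          -6.484     6.484     3.242
  E           1.318     6.718     3.639
  solve Keq expr → x = 3.242; check Q = 94.5
Then add 1.551 M of L.
Step 2:
                  A         L         D
  I           1.318     8.269     3.639
  C          0.2331   -0.2331   -0.1166
  E           1.551     8.035     3.522
  solve Keq expr → x = -0.1166; check Q = 94.5

Direction: reverse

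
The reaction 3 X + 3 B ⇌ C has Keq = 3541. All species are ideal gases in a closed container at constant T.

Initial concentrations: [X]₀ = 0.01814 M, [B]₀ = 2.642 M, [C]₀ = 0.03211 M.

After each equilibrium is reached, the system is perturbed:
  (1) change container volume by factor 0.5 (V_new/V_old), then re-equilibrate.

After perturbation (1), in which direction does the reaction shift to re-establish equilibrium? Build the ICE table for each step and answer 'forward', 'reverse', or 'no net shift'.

Direction: forward

Q₀ = 291.7 vs Keq = 3541 ⇒ Q<K, forward
Step 1:
                    X           B           C
  I           0.01814       2.642     0.03211
  C         -0.009953   -0.009953    0.003318
  E          0.008187       2.632     0.03543
  solve Keq expr → x = 0.003318; check Q = 3541
Then change container volume by factor 0.5 (V_new/V_old).
Step 2:
                    X           B           C
  I           0.01637       5.264     0.07086
  C          -0.01112    -0.01112    0.003706
  E          0.005257       5.253     0.07456
  solve Keq expr → x = 0.003706; check Q = 3541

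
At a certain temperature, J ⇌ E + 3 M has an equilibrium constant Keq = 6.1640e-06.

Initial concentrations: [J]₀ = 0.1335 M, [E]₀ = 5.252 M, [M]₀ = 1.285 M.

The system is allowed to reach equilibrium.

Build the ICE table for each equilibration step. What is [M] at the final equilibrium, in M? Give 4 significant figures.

Q₀ = 83.47 vs Keq = 6.1640e-06 ⇒ Q>K, reverse
Step 1:
                   J          E          M
  init        0.1335      5.252      1.285
  Δ           0.4254    -0.4254     -1.276
  eq          0.5589      4.827   0.008937
  solve Keq expr → x = -0.4254; check Q = 6.1640e-06

[M]_eq = 0.008937 M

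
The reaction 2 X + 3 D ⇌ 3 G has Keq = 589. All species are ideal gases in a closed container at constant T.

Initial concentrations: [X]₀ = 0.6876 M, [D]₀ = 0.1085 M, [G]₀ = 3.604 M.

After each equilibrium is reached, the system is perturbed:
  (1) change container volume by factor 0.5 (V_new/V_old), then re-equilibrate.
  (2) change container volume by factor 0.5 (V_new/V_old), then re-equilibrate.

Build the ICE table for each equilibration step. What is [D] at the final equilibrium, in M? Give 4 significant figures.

Q₀ = 7.7516e+04 vs Keq = 589 ⇒ Q>K, reverse
Step 1:
                    X           D           G
  Initial      0.6876      0.1085       3.604
  Change       0.2091      0.3136     -0.3136
  Equil        0.8967      0.4221        3.29
  solve Keq expr → x = -0.1045; check Q = 589
Then change container volume by factor 0.5 (V_new/V_old).
Step 2:
                    X           D           G
  Initial       1.793      0.8443       6.581
  Change      -0.1694     -0.2541      0.2541
  Equil         1.624      0.5902       6.835
  solve Keq expr → x = 0.0847; check Q = 589
Then change container volume by factor 0.5 (V_new/V_old).
Step 3:
                    X           D           G
  Initial       3.248        1.18       13.67
  Change      -0.2497     -0.3745      0.3745
  Equil         2.998      0.8058       14.04
  solve Keq expr → x = 0.1248; check Q = 589

[D]_eq = 0.8058 M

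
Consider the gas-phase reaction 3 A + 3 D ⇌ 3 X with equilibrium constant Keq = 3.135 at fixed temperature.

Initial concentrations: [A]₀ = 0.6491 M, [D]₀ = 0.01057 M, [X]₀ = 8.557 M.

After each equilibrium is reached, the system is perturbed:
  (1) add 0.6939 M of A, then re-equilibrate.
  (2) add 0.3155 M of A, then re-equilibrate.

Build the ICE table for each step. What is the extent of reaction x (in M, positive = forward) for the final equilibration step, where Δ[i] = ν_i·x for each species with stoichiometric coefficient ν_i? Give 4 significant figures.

x = 0.03105 M

Q₀ = 1.9400e+09 vs Keq = 3.135 ⇒ Q>K, reverse
Step 1:
                    A           D           X
  I            0.6491     0.01057       8.557
  C             1.837       1.837      -1.837
  E             2.486       1.847        6.72
  solve Keq expr → x = -0.6122; check Q = 3.135
Then add 0.6939 M of A.
Step 2:
                    A           D           X
  I              3.18       1.847        6.72
  C           -0.2341     -0.2341      0.2341
  E             2.946       1.613       6.954
  solve Keq expr → x = 0.07802; check Q = 3.135
Then add 0.3155 M of A.
Step 3:
                    A           D           X
  I             3.261       1.613       6.954
  C          -0.09314    -0.09314     0.09314
  E             3.168        1.52       7.048
  solve Keq expr → x = 0.03105; check Q = 3.135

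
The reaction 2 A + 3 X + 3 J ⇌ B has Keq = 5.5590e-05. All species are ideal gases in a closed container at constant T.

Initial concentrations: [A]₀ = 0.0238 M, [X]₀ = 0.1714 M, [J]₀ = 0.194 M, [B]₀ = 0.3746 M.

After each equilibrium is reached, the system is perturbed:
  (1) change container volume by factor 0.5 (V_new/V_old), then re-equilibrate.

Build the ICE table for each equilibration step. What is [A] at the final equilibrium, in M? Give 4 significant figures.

Q₀ = 1.7988e+07 vs Keq = 5.5590e-05 ⇒ Q>K, reverse
Step 1:
                    A           X           J           B
  I            0.0238      0.1714       0.194      0.3746
  C            0.7489       1.123       1.123     -0.3744
  E            0.7727       1.295       1.317  1.6465e-04
  solve Keq expr → x = -0.3744; check Q = 5.5590e-05
Then change container volume by factor 0.5 (V_new/V_old).
Step 2:
                    A           X           J           B
  I             1.545       2.589       2.635  3.2930e-04
  C          -0.06187     -0.0928     -0.0928     0.03093
  E             1.483       2.497       2.542     0.03126
  solve Keq expr → x = 0.03093; check Q = 5.5590e-05

[A]_eq = 1.483 M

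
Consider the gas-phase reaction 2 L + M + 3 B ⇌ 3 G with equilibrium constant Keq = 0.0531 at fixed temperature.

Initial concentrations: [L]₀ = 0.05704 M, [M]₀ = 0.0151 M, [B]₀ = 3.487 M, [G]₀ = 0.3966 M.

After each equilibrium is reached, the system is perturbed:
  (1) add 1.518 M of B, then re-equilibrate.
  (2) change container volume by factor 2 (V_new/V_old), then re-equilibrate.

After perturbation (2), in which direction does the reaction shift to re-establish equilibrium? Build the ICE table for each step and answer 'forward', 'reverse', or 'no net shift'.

Q₀ = 29.95 vs Keq = 0.0531 ⇒ Q>K, reverse
Step 1:
                    L           M           B           G
  I           0.05704      0.0151       3.487      0.3966
  C            0.1324     0.06621      0.1986     -0.1986
  E            0.1895     0.08131       3.686       0.198
  solve Keq expr → x = -0.06621; check Q = 0.0531
Then add 1.518 M of B.
Step 2:
                    L           M           B           G
  I            0.1895     0.08131       5.204       0.198
  C          -0.02608    -0.01304    -0.03913     0.03913
  E            0.1634     0.06827       5.165      0.2371
  solve Keq expr → x = 0.01304; check Q = 0.0531
Then change container volume by factor 2 (V_new/V_old).
Step 3:
                    L           M           B           G
  I           0.08169     0.03413       2.582      0.1185
  C           0.02557     0.01278     0.03835    -0.03835
  E            0.1073     0.04692       2.621      0.0802
  solve Keq expr → x = -0.01278; check Q = 0.0531

Direction: reverse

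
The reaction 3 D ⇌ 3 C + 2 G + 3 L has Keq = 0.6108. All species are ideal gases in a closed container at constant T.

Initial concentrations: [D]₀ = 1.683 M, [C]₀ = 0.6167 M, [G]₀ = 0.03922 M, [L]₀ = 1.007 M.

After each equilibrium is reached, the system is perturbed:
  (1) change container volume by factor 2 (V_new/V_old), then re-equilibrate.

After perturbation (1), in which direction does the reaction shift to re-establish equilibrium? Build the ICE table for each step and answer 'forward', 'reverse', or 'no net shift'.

Direction: forward

Q₀ = 7.7281e-05 vs Keq = 0.6108 ⇒ Q<K, forward
Step 1:
                   D          C          G          L
  init         1.683     0.6167    0.03922      1.007
  Δ          -0.5399     0.5399     0.3599     0.5399
  eq           1.143      1.157     0.3991      1.547
  solve Keq expr → x = 0.18; check Q = 0.6108
Then change container volume by factor 2 (V_new/V_old).
Step 2:
                   D          C          G          L
  init        0.5716     0.5783     0.1996     0.7734
  Δ          -0.1773     0.1773     0.1182     0.1773
  eq          0.3943     0.7556     0.3178     0.9507
  solve Keq expr → x = 0.0591; check Q = 0.6108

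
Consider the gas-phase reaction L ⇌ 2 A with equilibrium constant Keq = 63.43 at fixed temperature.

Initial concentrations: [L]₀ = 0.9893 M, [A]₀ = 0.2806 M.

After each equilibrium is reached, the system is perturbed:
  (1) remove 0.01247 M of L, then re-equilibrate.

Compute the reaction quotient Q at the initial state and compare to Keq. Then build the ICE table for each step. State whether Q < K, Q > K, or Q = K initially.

Q₀ = 0.07959 vs Keq = 63.43 ⇒ Q<K, forward
Step 1:
                  L         A
  Initial    0.9893    0.2806
  Change    -0.9186     1.837
  Equil     0.07071     2.118
  solve Keq expr → x = 0.9186; check Q = 63.43
Then remove 0.01247 M of L.
Step 2:
                  L         A
  Initial   0.05824     2.118
  Change    0.01101  -0.02202
  Equil     0.06925     2.096
  solve Keq expr → x = -0.01101; check Q = 63.43

Q₀ = 0.07959; Q < K (proceeds forward)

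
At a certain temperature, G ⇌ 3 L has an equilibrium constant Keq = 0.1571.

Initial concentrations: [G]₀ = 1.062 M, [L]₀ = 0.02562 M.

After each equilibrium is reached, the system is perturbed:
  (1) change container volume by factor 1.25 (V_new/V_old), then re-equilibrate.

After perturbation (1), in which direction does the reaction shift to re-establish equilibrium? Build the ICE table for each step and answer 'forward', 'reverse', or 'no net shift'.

Q₀ = 1.5835e-05 vs Keq = 0.1571 ⇒ Q<K, forward
Step 1:
                   G          L
  Initial      1.062    0.02562
  Change     -0.1649     0.4948
  Equil       0.8971     0.5204
  solve Keq expr → x = 0.1649; check Q = 0.1571
Then change container volume by factor 1.25 (V_new/V_old).
Step 2:
                   G          L
  Initial     0.7177     0.4163
  Change     -0.0207    0.06209
  Equil        0.697     0.4784
  solve Keq expr → x = 0.0207; check Q = 0.1571

Direction: forward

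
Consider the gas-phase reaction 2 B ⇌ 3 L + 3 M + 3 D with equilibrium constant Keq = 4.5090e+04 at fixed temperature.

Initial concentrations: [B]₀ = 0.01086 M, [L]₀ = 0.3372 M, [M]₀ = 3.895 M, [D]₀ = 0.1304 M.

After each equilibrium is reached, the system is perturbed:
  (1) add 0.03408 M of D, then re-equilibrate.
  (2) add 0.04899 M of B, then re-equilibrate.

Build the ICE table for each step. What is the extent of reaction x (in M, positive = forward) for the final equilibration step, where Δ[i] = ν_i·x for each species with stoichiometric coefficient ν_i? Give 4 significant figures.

x = 0.02413 M

Q₀ = 42.59 vs Keq = 4.5090e+04 ⇒ Q<K, forward
Step 1:
                    B           L           M           D
  I           0.01086      0.3372       3.895      0.1304
  C          -0.01043     0.01565     0.01565     0.01565
  E        4.2607e-04      0.3529       3.911      0.1461
  solve Keq expr → x = 0.005217; check Q = 4.5090e+04
Then add 0.03408 M of D.
Step 2:
                    B           L           M           D
  I        4.2607e-04      0.3529       3.911      0.1801
  C        1.5575e-04 -2.3363e-04 -2.3363e-04 -2.3363e-04
  E        5.8182e-04      0.3526        3.91      0.1799
  solve Keq expr → x = -7.7876e-05; check Q = 4.5090e+04
Then add 0.04899 M of B.
Step 3:
                    B           L           M           D
  I           0.04957      0.3526        3.91      0.1799
  C          -0.04826     0.07239     0.07239     0.07239
  E          0.001314       0.425       3.983      0.2523
  solve Keq expr → x = 0.02413; check Q = 4.5090e+04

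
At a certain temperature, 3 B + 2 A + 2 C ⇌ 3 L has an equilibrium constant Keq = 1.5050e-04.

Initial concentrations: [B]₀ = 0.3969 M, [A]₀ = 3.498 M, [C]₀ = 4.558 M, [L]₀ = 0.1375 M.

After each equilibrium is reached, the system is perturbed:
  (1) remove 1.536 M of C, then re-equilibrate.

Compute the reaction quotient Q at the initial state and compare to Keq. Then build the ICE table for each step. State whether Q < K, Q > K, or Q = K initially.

Q₀ = 1.6356e-04 vs Keq = 1.5050e-04 ⇒ Q>K, reverse
Step 1:
                   B          A          C          L
  init        0.3969      3.498      4.558     0.1375
  Δ         0.002751   0.001834   0.001834  -0.002751
  eq          0.3997        3.5       4.56     0.1347
  solve Keq expr → x = -9.1711e-04; check Q = 1.5050e-04
Then remove 1.536 M of C.
Step 2:
                   B          A          C          L
  init        0.3997        3.5      3.024     0.1347
  Δ          0.02509    0.01673    0.01673   -0.02509
  eq          0.4247      3.517      3.041     0.1097
  solve Keq expr → x = -0.008365; check Q = 1.5050e-04

Q₀ = 1.6356e-04; Q > K (proceeds reverse)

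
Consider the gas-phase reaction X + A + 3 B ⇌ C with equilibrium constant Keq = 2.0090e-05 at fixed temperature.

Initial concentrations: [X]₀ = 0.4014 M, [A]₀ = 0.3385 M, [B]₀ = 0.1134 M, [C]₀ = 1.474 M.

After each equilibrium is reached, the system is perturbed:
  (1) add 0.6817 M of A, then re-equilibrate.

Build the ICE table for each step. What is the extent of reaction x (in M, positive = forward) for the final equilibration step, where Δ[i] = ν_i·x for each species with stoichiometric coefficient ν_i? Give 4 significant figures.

Q₀ = 7439 vs Keq = 2.0090e-05 ⇒ Q>K, reverse
Step 1:
                  X         A         B         C
  Initial    0.4014    0.3385    0.1134     1.474
  Change      1.468     1.468     4.403    -1.468
  Equil       1.869     1.806     4.517   0.00625
  solve Keq expr → x = -1.468; check Q = 2.0090e-05
Then add 0.6817 M of A.
Step 2:
                  X         A         B         C
  Initial     1.869     2.488     4.517   0.00625
  Change  -0.002301 -0.002301 -0.006902  0.002301
  Equil       1.867     2.486      4.51   0.00855
  solve Keq expr → x = 0.002301; check Q = 2.0090e-05

x = 0.002301 M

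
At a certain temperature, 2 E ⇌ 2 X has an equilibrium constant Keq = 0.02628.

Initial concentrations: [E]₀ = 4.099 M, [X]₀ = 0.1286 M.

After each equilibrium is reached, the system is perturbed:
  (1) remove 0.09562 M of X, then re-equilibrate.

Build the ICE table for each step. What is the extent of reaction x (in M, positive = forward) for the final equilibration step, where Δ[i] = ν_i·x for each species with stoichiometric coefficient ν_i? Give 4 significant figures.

Q₀ = 9.8430e-04 vs Keq = 0.02628 ⇒ Q<K, forward
Step 1:
                   E          X
  I            4.099     0.1286
  C          -0.4611     0.4611
  E            3.638     0.5897
  solve Keq expr → x = 0.2306; check Q = 0.02628
Then remove 0.09562 M of X.
Step 2:
                   E          X
  I            3.638     0.4941
  C         -0.08228    0.08228
  E            3.556     0.5764
  solve Keq expr → x = 0.04114; check Q = 0.02628

x = 0.04114 M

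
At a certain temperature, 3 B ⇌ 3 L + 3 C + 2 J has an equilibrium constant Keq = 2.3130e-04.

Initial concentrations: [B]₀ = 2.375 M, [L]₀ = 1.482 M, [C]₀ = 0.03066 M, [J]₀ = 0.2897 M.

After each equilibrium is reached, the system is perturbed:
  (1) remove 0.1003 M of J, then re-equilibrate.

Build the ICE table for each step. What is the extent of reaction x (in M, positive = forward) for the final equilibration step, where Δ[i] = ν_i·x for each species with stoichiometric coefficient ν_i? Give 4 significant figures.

Q₀ = 5.8772e-07 vs Keq = 2.3130e-04 ⇒ Q<K, forward
Step 1:
                   B          L          C          J
  Initial      2.375      1.482    0.03066     0.2897
  Change     -0.1324     0.1324     0.1324    0.08829
  Equil        2.243      1.614     0.1631      0.378
  solve Keq expr → x = 0.04415; check Q = 2.3130e-04
Then remove 0.1003 M of J.
Step 2:
                   B          L          C          J
  Initial      2.243      1.614     0.1631     0.2777
  Change    -0.02469    0.02469    0.02469    0.01646
  Equil        2.218      1.639     0.1878     0.2942
  solve Keq expr → x = 0.008229; check Q = 2.3130e-04

x = 0.008229 M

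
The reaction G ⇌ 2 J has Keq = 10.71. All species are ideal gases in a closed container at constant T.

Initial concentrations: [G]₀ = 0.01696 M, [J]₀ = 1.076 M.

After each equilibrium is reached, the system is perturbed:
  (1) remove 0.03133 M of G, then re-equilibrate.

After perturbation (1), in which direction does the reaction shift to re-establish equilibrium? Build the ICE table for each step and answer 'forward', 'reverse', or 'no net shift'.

Q₀ = 68.27 vs Keq = 10.71 ⇒ Q>K, reverse
Step 1:
                   G          J
  init       0.01696      1.076
  Δ          0.06618    -0.1324
  eq         0.08314     0.9436
  solve Keq expr → x = -0.06618; check Q = 10.71
Then remove 0.03133 M of G.
Step 2:
                   G          J
  init       0.05181     0.9436
  Δ          0.02332   -0.04663
  eq         0.07513      0.897
  solve Keq expr → x = -0.02332; check Q = 10.71

Direction: reverse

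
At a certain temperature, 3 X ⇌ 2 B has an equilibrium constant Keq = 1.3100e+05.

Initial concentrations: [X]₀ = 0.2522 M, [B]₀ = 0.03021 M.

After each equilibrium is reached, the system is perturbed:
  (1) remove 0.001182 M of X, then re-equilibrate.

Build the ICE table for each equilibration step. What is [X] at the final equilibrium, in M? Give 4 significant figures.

Q₀ = 0.05689 vs Keq = 1.3100e+05 ⇒ Q<K, forward
Step 1:
                    X           B
  init         0.2522     0.03021
  Δ           -0.2456      0.1637
  eq         0.006597      0.1939
  solve Keq expr → x = 0.08187; check Q = 1.3100e+05
Then remove 0.001182 M of X.
Step 2:
                    X           B
  init       0.005415      0.1939
  Δ          0.001164 -7.7626e-04
  eq          0.00658      0.1932
  solve Keq expr → x = -3.8813e-04; check Q = 1.3100e+05

[X]_eq = 0.00658 M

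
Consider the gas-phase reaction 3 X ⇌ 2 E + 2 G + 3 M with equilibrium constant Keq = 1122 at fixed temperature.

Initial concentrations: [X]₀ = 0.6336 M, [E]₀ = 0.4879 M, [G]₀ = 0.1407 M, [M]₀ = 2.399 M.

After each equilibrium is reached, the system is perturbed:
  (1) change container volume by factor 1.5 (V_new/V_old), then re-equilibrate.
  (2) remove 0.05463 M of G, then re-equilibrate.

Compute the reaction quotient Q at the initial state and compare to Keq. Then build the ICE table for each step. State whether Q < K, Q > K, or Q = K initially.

Q₀ = 0.2558; Q < K (proceeds forward)

Q₀ = 0.2558 vs Keq = 1122 ⇒ Q<K, forward
Step 1:
                   X          E          G          M
  Initial     0.6336     0.4879     0.1407      2.399
  Change     -0.4881     0.3254     0.3254     0.4881
  Equil       0.1455     0.8133     0.4661      2.887
  solve Keq expr → x = 0.1627; check Q = 1122
Then change container volume by factor 1.5 (V_new/V_old).
Step 2:
                   X          E          G          M
  Initial    0.09702     0.5422     0.3107      1.925
  Change    -0.03493    0.02329    0.02329    0.03493
  Equil      0.06208     0.5655      0.334       1.96
  solve Keq expr → x = 0.01164; check Q = 1122
Then remove 0.05463 M of G.
Step 3:
                   X          E          G          M
  Initial    0.06208     0.5655     0.2794       1.96
  Change   -0.006009   0.004006   0.004006   0.006009
  Equil      0.05607     0.5695     0.2834      1.966
  solve Keq expr → x = 0.002003; check Q = 1122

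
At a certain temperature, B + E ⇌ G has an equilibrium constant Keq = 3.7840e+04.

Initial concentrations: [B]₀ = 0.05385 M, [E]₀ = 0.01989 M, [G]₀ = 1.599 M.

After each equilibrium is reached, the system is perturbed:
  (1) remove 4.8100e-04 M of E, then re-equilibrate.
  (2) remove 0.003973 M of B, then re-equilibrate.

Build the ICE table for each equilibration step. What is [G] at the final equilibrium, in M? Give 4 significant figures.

[G]_eq = 1.617 M

Q₀ = 1493 vs Keq = 3.7840e+04 ⇒ Q<K, forward
Step 1:
                   B          E          G
  init       0.05385    0.01989      1.599
  Δ         -0.01867   -0.01867    0.01867
  eq         0.03518   0.001215      1.618
  solve Keq expr → x = 0.01867; check Q = 3.7840e+04
Then remove 4.8100e-04 M of E.
Step 2:
                   B          E          G
  init       0.03518 7.3435e-04      1.618
  Δ       4.6481e-04 4.6481e-04 -4.6481e-04
  eq         0.03564   0.001199      1.617
  solve Keq expr → x = -4.6481e-04; check Q = 3.7840e+04
Then remove 0.003973 M of B.
Step 3:
                   B          E          G
  init       0.03167   0.001199      1.617
  Δ       1.4421e-04 1.4421e-04 -1.4421e-04
  eq         0.03181   0.001343      1.617
  solve Keq expr → x = -1.4421e-04; check Q = 3.7840e+04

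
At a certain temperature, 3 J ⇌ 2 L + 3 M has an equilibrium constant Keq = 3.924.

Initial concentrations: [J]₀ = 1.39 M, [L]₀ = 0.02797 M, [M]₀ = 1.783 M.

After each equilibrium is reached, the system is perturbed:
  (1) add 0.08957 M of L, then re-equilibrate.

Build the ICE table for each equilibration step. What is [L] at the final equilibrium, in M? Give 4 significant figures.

[L]_eq = 0.4626 M

Q₀ = 0.001651 vs Keq = 3.924 ⇒ Q<K, forward
Step 1:
                   J          L          M
  Initial       1.39    0.02797      1.783
  Change     -0.5697     0.3798     0.5697
  Equil       0.8203     0.4078      2.353
  solve Keq expr → x = 0.1899; check Q = 3.924
Then add 0.08957 M of L.
Step 2:
                   J          L          M
  Initial     0.8203     0.4974      2.353
  Change     0.05215   -0.03477   -0.05215
  Equil       0.8724     0.4626      2.301
  solve Keq expr → x = -0.01738; check Q = 3.924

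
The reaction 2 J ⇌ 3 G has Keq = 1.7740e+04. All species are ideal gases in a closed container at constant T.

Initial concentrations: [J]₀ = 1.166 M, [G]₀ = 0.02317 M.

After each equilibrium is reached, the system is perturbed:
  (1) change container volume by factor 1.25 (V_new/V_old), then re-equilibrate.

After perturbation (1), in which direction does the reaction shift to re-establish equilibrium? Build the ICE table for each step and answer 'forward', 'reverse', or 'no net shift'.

Direction: forward

Q₀ = 9.1492e-06 vs Keq = 1.7740e+04 ⇒ Q<K, forward
Step 1:
                  J         G
  Initial     1.166   0.02317
  Change     -1.149     1.723
  Equil     0.01732     1.746
  solve Keq expr → x = 0.5743; check Q = 1.7740e+04
Then change container volume by factor 1.25 (V_new/V_old).
Step 2:
                  J         G
  Initial   0.01386     1.397
  Change  -0.001435  0.002152
  Equil     0.01242     1.399
  solve Keq expr → x = 7.1727e-04; check Q = 1.7740e+04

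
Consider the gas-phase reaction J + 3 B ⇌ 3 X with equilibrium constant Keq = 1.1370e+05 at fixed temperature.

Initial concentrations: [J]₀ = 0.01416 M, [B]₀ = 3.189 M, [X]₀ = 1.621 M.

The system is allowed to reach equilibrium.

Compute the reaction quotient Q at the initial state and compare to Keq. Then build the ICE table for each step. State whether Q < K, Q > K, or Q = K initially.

Q₀ = 9.275 vs Keq = 1.1370e+05 ⇒ Q<K, forward
Step 1:
                  J         B         X
  Initial   0.01416     3.189     1.621
  Change   -0.01416  -0.04248   0.04248
  Equil   1.2996e-06     3.147     1.663
  solve Keq expr → x = 0.01416; check Q = 1.1370e+05

Q₀ = 9.275; Q < K (proceeds forward)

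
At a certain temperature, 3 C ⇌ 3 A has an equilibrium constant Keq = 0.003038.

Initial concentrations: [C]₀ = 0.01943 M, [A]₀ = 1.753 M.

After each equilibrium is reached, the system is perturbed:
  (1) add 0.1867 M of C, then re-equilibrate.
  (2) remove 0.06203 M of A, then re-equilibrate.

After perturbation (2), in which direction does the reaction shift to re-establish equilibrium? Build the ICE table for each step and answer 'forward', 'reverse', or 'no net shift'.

Q₀ = 7.3439e+05 vs Keq = 0.003038 ⇒ Q>K, reverse
Step 1:
                  C         A
  init      0.01943     1.753
  Δ           1.529    -1.529
  eq          1.548    0.2242
  solve Keq expr → x = -0.5096; check Q = 0.003038
Then add 0.1867 M of C.
Step 2:
                  C         A
  init        1.735    0.2242
  Δ        -0.02362   0.02362
  eq          1.711    0.2478
  solve Keq expr → x = 0.007873; check Q = 0.003038
Then remove 0.06203 M of A.
Step 3:
                  C         A
  init        1.711    0.1858
  Δ        -0.05418   0.05418
  eq          1.657      0.24
  solve Keq expr → x = 0.01806; check Q = 0.003038

Direction: forward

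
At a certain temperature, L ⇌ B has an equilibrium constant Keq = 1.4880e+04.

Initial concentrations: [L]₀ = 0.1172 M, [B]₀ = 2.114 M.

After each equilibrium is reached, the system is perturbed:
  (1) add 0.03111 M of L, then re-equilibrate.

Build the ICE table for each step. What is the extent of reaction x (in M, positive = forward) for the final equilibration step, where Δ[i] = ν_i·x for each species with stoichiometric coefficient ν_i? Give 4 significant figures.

x = 0.03111 M

Q₀ = 18.04 vs Keq = 1.4880e+04 ⇒ Q<K, forward
Step 1:
                  L         B
  I          0.1172     2.114
  C         -0.1171    0.1171
  E       1.4994e-04     2.231
  solve Keq expr → x = 0.1171; check Q = 1.4880e+04
Then add 0.03111 M of L.
Step 2:
                  L         B
  I         0.03126     2.231
  C        -0.03111   0.03111
  E       1.5203e-04     2.262
  solve Keq expr → x = 0.03111; check Q = 1.4880e+04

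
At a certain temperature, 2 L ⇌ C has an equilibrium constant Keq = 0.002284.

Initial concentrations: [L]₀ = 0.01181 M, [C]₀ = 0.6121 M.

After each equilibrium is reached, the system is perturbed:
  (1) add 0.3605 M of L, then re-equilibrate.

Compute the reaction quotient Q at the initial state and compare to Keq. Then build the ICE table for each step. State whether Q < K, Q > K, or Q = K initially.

Q₀ = 4389 vs Keq = 0.002284 ⇒ Q>K, reverse
Step 1:
                   L          C
  I          0.01181     0.6121
  C            1.217    -0.6086
  E            1.229    0.00345
  solve Keq expr → x = -0.6086; check Q = 0.002284
Then add 0.3605 M of L.
Step 2:
                   L          C
  I             1.59    0.00345
  C        -0.004575   0.002288
  E            1.585   0.005738
  solve Keq expr → x = 0.002288; check Q = 0.002284

Q₀ = 4389; Q > K (proceeds reverse)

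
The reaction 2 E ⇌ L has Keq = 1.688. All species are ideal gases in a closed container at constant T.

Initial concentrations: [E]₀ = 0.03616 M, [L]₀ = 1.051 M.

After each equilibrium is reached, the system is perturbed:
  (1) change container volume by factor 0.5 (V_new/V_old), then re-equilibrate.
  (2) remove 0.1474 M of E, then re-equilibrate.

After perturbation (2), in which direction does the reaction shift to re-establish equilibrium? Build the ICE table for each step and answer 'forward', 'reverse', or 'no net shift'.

Q₀ = 803.8 vs Keq = 1.688 ⇒ Q>K, reverse
Step 1:
                   E          L
  I          0.03616      1.051
  C           0.6252    -0.3126
  E           0.6614     0.7384
  solve Keq expr → x = -0.3126; check Q = 1.688
Then change container volume by factor 0.5 (V_new/V_old).
Step 2:
                   E          L
  I            1.323      1.477
  C          -0.3357     0.1679
  E           0.9871      1.645
  solve Keq expr → x = 0.1679; check Q = 1.688
Then remove 0.1474 M of E.
Step 3:
                   E          L
  I           0.8397      1.645
  C            0.128     -0.064
  E           0.9677      1.581
  solve Keq expr → x = -0.064; check Q = 1.688

Direction: reverse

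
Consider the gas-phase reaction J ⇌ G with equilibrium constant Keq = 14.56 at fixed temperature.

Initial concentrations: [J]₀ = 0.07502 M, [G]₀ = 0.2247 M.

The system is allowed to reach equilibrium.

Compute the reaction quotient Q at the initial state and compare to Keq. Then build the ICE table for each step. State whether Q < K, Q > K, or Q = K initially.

Q₀ = 2.995 vs Keq = 14.56 ⇒ Q<K, forward
Step 1:
                    J           G
  I           0.07502      0.2247
  C          -0.05576     0.05576
  E           0.01926      0.2805
  solve Keq expr → x = 0.05576; check Q = 14.56

Q₀ = 2.995; Q < K (proceeds forward)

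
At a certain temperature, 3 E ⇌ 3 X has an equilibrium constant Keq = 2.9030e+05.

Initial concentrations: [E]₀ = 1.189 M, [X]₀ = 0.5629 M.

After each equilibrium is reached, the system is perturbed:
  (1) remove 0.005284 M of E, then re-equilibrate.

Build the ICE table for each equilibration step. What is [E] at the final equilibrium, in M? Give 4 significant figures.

Q₀ = 0.1061 vs Keq = 2.9030e+05 ⇒ Q<K, forward
Step 1:
                    E           X
  init          1.189      0.5629
  Δ            -1.163       1.163
  eq          0.02606       1.726
  solve Keq expr → x = 0.3876; check Q = 2.9030e+05
Then remove 0.005284 M of E.
Step 2:
                    E           X
  init        0.02078       1.726
  Δ          0.005205   -0.005205
  eq          0.02599       1.721
  solve Keq expr → x = -0.001735; check Q = 2.9030e+05

[E]_eq = 0.02599 M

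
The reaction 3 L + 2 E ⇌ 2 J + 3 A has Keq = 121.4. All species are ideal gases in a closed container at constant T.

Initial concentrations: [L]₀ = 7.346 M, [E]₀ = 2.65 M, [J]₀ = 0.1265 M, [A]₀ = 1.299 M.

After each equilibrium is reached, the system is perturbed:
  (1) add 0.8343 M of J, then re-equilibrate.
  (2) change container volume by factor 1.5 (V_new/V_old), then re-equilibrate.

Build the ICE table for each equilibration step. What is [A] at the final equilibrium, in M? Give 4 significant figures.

[A]_eq = 3.134 M

Q₀ = 1.2600e-05 vs Keq = 121.4 ⇒ Q<K, forward
Step 1:
                   L          E          J          A
  init         7.346       2.65     0.1265      1.299
  Δ           -3.506     -2.337      2.337      3.506
  eq            3.84     0.3129      2.464      4.805
  solve Keq expr → x = 1.169; check Q = 121.4
Then add 0.8343 M of J.
Step 2:
                   L          E          J          A
  init          3.84     0.3129      3.298      4.805
  Δ            0.103    0.06867   -0.06867     -0.103
  eq           3.943     0.3816      3.229      4.702
  solve Keq expr → x = -0.03433; check Q = 121.4
Then change container volume by factor 1.5 (V_new/V_old).
Step 3:
                   L          E          J          A
  init         2.629     0.2544      2.153      3.134
  Δ                0          0          0          0
  eq           2.629     0.2544      2.153      3.134
  solve Keq expr → x = 0; check Q = 121.4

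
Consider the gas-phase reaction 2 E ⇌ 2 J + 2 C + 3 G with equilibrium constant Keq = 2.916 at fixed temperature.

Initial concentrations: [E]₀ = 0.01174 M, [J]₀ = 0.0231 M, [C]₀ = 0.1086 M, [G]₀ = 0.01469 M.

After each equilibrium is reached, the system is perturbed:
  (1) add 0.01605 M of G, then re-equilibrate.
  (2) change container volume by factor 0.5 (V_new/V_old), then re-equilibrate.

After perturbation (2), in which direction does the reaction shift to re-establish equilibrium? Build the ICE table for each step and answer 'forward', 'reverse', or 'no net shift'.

Q₀ = 1.4475e-07 vs Keq = 2.916 ⇒ Q<K, forward
Step 1:
                  E         J         C         G
  I         0.01174    0.0231    0.1086   0.01469
  C        -0.01173   0.01173   0.01173   0.01759
  E       1.4231e-05   0.03483    0.1203   0.03228
  solve Keq expr → x = 0.005863; check Q = 2.916
Then add 0.01605 M of G.
Step 2:
                  E         J         C         G
  I       1.4231e-05   0.03483    0.1203   0.04833
  C       1.1815e-05 -1.1815e-05 -1.1815e-05 -1.7723e-05
  E       2.6046e-05   0.03481    0.1203   0.04831
  solve Keq expr → x = -5.9075e-06; check Q = 2.916
Then change container volume by factor 0.5 (V_new/V_old).
Step 3:
                  E         J         C         G
  I       5.2092e-05   0.06963    0.2406   0.09662
  C       2.3964e-04 -2.3964e-04 -2.3964e-04 -3.5947e-04
  E       2.9174e-04   0.06939    0.2404   0.09626
  solve Keq expr → x = -1.1982e-04; check Q = 2.916

Direction: reverse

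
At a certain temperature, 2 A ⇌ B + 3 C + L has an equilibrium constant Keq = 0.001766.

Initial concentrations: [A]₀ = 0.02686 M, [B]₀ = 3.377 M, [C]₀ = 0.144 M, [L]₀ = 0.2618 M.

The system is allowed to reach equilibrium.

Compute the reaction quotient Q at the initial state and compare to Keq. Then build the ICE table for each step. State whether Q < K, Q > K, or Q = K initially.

Q₀ = 3.659 vs Keq = 0.001766 ⇒ Q>K, reverse
Step 1:
                   A          B          C          L
  I          0.02686      3.377      0.144     0.2618
  C          0.07644   -0.03822    -0.1147   -0.03822
  E           0.1033      3.339    0.02934     0.2236
  solve Keq expr → x = -0.03822; check Q = 0.001766

Q₀ = 3.659; Q > K (proceeds reverse)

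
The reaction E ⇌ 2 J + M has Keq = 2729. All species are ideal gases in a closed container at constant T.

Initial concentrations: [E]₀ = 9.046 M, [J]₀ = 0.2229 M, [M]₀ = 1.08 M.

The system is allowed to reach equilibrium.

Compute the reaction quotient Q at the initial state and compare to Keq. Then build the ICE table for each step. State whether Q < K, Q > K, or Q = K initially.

Q₀ = 0.005932 vs Keq = 2729 ⇒ Q<K, forward
Step 1:
                   E          J          M
  Initial      9.046     0.2229       1.08
  Change      -8.129      16.26      8.129
  Equil       0.9167      16.48      9.209
  solve Keq expr → x = 8.129; check Q = 2729

Q₀ = 0.005932; Q < K (proceeds forward)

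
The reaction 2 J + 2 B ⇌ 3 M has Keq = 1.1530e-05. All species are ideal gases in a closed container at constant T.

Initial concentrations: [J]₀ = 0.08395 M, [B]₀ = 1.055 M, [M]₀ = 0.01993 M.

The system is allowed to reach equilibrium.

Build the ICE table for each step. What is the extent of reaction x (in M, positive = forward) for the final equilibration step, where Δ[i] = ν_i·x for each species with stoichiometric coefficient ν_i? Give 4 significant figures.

Q₀ = 0.001009 vs Keq = 1.1530e-05 ⇒ Q>K, reverse
Step 1:
                    J           B           M
  I           0.08395       1.055     0.01993
  C           0.01004     0.01004    -0.01506
  E           0.09399       1.065    0.004871
  solve Keq expr → x = -0.00502; check Q = 1.1530e-05

x = -0.00502 M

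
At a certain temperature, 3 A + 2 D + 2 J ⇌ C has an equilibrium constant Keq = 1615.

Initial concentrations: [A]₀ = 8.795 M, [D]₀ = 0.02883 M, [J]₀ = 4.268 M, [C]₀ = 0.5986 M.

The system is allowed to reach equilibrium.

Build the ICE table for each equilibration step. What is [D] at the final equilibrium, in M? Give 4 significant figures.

Q₀ = 0.05812 vs Keq = 1615 ⇒ Q<K, forward
Step 1:
                   A          D          J          C
  I            8.795    0.02883      4.268     0.5986
  C         -0.04298   -0.02865   -0.02865    0.01433
  E            8.752 1.7748e-04      4.239     0.6129
  solve Keq expr → x = 0.01433; check Q = 1615

[D]_eq = 1.7748e-04 M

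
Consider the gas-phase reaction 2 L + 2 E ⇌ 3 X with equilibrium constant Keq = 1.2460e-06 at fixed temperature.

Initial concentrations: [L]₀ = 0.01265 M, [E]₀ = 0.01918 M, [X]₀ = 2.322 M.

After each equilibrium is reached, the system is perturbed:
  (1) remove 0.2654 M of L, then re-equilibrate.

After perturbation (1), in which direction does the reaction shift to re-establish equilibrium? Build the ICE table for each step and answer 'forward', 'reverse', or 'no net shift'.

Direction: reverse

Q₀ = 2.1267e+08 vs Keq = 1.2460e-06 ⇒ Q>K, reverse
Step 1:
                  L         E         X
  Initial   0.01265   0.01918     2.322
  Change      1.535     1.535    -2.303
  Equil       1.548     1.554   0.01932
  solve Keq expr → x = -0.7676; check Q = 1.2460e-06
Then remove 0.2654 M of L.
Step 2:
                  L         E         X
  Initial     1.282     1.554   0.01932
  Change   0.001502  0.001502 -0.002253
  Equil       1.284     1.556   0.01707
  solve Keq expr → x = -7.5090e-04; check Q = 1.2460e-06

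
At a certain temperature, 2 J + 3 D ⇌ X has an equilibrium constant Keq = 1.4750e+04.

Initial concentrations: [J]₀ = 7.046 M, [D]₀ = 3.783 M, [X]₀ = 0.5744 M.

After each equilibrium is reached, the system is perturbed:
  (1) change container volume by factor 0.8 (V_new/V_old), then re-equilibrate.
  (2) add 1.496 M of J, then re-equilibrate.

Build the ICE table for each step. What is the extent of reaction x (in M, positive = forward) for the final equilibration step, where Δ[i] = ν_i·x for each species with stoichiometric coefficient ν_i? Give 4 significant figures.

x = 8.1366e-04 M

Q₀ = 2.1371e-04 vs Keq = 1.4750e+04 ⇒ Q<K, forward
Step 1:
                    J           D           X
  I             7.046       3.783      0.5744
  C             -2.51      -3.765       1.255
  E             4.536      0.0182       1.829
  solve Keq expr → x = 1.255; check Q = 1.4750e+04
Then change container volume by factor 0.8 (V_new/V_old).
Step 2:
                    J           D           X
  I              5.67     0.02275       2.287
  C         -0.003894   -0.005842    0.001947
  E             5.666     0.01691       2.289
  solve Keq expr → x = 0.001947; check Q = 1.4750e+04
Then add 1.496 M of J.
Step 3:
                    J           D           X
  I             7.162     0.01691       2.289
  C         -0.001627   -0.002441  8.1366e-04
  E             7.161     0.01447       2.289
  solve Keq expr → x = 8.1366e-04; check Q = 1.4750e+04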